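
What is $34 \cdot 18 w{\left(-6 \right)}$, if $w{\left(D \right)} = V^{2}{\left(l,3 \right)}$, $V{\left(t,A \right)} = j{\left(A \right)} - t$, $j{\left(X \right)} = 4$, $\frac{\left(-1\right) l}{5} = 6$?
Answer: $707472$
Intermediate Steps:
$l = -30$ ($l = \left(-5\right) 6 = -30$)
$V{\left(t,A \right)} = 4 - t$
$w{\left(D \right)} = 1156$ ($w{\left(D \right)} = \left(4 - -30\right)^{2} = \left(4 + 30\right)^{2} = 34^{2} = 1156$)
$34 \cdot 18 w{\left(-6 \right)} = 34 \cdot 18 \cdot 1156 = 612 \cdot 1156 = 707472$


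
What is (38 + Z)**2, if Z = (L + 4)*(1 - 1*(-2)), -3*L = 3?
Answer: 2209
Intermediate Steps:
L = -1 (L = -1/3*3 = -1)
Z = 9 (Z = (-1 + 4)*(1 - 1*(-2)) = 3*(1 + 2) = 3*3 = 9)
(38 + Z)**2 = (38 + 9)**2 = 47**2 = 2209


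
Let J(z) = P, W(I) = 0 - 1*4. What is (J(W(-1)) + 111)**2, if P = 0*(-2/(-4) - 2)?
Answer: 12321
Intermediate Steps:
W(I) = -4 (W(I) = 0 - 4 = -4)
P = 0 (P = 0*(-2*(-1/4) - 2) = 0*(1/2 - 2) = 0*(-3/2) = 0)
J(z) = 0
(J(W(-1)) + 111)**2 = (0 + 111)**2 = 111**2 = 12321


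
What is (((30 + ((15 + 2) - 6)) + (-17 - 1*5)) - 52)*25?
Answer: -825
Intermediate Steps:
(((30 + ((15 + 2) - 6)) + (-17 - 1*5)) - 52)*25 = (((30 + (17 - 6)) + (-17 - 5)) - 52)*25 = (((30 + 11) - 22) - 52)*25 = ((41 - 22) - 52)*25 = (19 - 52)*25 = -33*25 = -825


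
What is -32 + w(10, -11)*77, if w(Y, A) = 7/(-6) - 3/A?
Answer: -605/6 ≈ -100.83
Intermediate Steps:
w(Y, A) = -7/6 - 3/A (w(Y, A) = 7*(-⅙) - 3/A = -7/6 - 3/A)
-32 + w(10, -11)*77 = -32 + (-7/6 - 3/(-11))*77 = -32 + (-7/6 - 3*(-1/11))*77 = -32 + (-7/6 + 3/11)*77 = -32 - 59/66*77 = -32 - 413/6 = -605/6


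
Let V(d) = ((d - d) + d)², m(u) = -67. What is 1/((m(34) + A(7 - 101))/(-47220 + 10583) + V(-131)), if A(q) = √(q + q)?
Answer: 5758673490122/98824606295171391 + 36637*I*√47/197649212590342782 ≈ 5.8272e-5 + 1.2708e-12*I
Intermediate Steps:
A(q) = √2*√q (A(q) = √(2*q) = √2*√q)
V(d) = d² (V(d) = (0 + d)² = d²)
1/((m(34) + A(7 - 101))/(-47220 + 10583) + V(-131)) = 1/((-67 + √2*√(7 - 101))/(-47220 + 10583) + (-131)²) = 1/((-67 + √2*√(-94))/(-36637) + 17161) = 1/((-67 + √2*(I*√94))*(-1/36637) + 17161) = 1/((-67 + 2*I*√47)*(-1/36637) + 17161) = 1/((67/36637 - 2*I*√47/36637) + 17161) = 1/(628727624/36637 - 2*I*√47/36637)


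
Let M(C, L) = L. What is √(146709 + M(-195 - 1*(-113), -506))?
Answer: √146203 ≈ 382.37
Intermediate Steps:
√(146709 + M(-195 - 1*(-113), -506)) = √(146709 - 506) = √146203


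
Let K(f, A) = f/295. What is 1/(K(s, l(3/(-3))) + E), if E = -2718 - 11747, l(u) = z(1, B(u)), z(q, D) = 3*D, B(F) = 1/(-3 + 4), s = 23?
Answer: -295/4267152 ≈ -6.9133e-5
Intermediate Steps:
B(F) = 1 (B(F) = 1/1 = 1)
l(u) = 3 (l(u) = 3*1 = 3)
K(f, A) = f/295 (K(f, A) = f*(1/295) = f/295)
E = -14465
1/(K(s, l(3/(-3))) + E) = 1/((1/295)*23 - 14465) = 1/(23/295 - 14465) = 1/(-4267152/295) = -295/4267152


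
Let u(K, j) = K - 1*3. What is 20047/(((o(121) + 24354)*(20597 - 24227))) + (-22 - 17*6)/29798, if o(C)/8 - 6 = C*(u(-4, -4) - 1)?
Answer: -4047729733/900920777460 ≈ -0.0044929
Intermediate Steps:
u(K, j) = -3 + K (u(K, j) = K - 3 = -3 + K)
o(C) = 48 - 64*C (o(C) = 48 + 8*(C*((-3 - 4) - 1)) = 48 + 8*(C*(-7 - 1)) = 48 + 8*(C*(-8)) = 48 + 8*(-8*C) = 48 - 64*C)
20047/(((o(121) + 24354)*(20597 - 24227))) + (-22 - 17*6)/29798 = 20047/((((48 - 64*121) + 24354)*(20597 - 24227))) + (-22 - 17*6)/29798 = 20047/((((48 - 7744) + 24354)*(-3630))) + (-22 - 102)*(1/29798) = 20047/(((-7696 + 24354)*(-3630))) - 124*1/29798 = 20047/((16658*(-3630))) - 62/14899 = 20047/(-60468540) - 62/14899 = 20047*(-1/60468540) - 62/14899 = -20047/60468540 - 62/14899 = -4047729733/900920777460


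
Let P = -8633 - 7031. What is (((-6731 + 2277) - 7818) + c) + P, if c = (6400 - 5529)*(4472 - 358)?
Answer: 3555358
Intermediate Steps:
c = 3583294 (c = 871*4114 = 3583294)
P = -15664
(((-6731 + 2277) - 7818) + c) + P = (((-6731 + 2277) - 7818) + 3583294) - 15664 = ((-4454 - 7818) + 3583294) - 15664 = (-12272 + 3583294) - 15664 = 3571022 - 15664 = 3555358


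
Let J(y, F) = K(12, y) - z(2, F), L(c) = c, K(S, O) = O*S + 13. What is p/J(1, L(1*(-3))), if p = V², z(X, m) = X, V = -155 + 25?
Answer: 16900/23 ≈ 734.78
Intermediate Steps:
V = -130
K(S, O) = 13 + O*S
J(y, F) = 11 + 12*y (J(y, F) = (13 + y*12) - 1*2 = (13 + 12*y) - 2 = 11 + 12*y)
p = 16900 (p = (-130)² = 16900)
p/J(1, L(1*(-3))) = 16900/(11 + 12*1) = 16900/(11 + 12) = 16900/23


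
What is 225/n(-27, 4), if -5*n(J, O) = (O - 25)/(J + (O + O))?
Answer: -7125/7 ≈ -1017.9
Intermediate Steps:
n(J, O) = -(-25 + O)/(5*(J + 2*O)) (n(J, O) = -(O - 25)/(5*(J + (O + O))) = -(-25 + O)/(5*(J + 2*O)))
225/n(-27, 4) = 225/(((25 - 1*4)/(5*(-27 + 2*4)))) = 225/(((25 - 4)/(5*(-27 + 8)))) = 225/(((⅕)*21/(-19))) = 225/(((⅕)*(-1/19)*21)) = 225/(-21/95) = 225*(-95/21) = -7125/7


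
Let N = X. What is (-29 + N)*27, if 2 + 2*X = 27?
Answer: -891/2 ≈ -445.50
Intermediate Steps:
X = 25/2 (X = -1 + (½)*27 = -1 + 27/2 = 25/2 ≈ 12.500)
N = 25/2 ≈ 12.500
(-29 + N)*27 = (-29 + 25/2)*27 = -33/2*27 = -891/2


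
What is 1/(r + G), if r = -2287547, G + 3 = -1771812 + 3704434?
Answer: -1/354928 ≈ -2.8175e-6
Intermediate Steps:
G = 1932619 (G = -3 + (-1771812 + 3704434) = -3 + 1932622 = 1932619)
1/(r + G) = 1/(-2287547 + 1932619) = 1/(-354928) = -1/354928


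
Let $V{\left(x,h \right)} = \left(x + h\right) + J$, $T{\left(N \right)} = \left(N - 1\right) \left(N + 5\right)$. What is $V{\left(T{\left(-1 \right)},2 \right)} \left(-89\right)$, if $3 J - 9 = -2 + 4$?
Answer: $\frac{623}{3} \approx 207.67$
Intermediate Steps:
$T{\left(N \right)} = \left(-1 + N\right) \left(5 + N\right)$
$J = \frac{11}{3}$ ($J = 3 + \frac{-2 + 4}{3} = 3 + \frac{1}{3} \cdot 2 = 3 + \frac{2}{3} = \frac{11}{3} \approx 3.6667$)
$V{\left(x,h \right)} = \frac{11}{3} + h + x$ ($V{\left(x,h \right)} = \left(x + h\right) + \frac{11}{3} = \left(h + x\right) + \frac{11}{3} = \frac{11}{3} + h + x$)
$V{\left(T{\left(-1 \right)},2 \right)} \left(-89\right) = \left(\frac{11}{3} + 2 + \left(-5 + \left(-1\right)^{2} + 4 \left(-1\right)\right)\right) \left(-89\right) = \left(\frac{11}{3} + 2 - 8\right) \left(-89\right) = \left(- \frac{7}{3}\right) \left(-89\right) = \frac{623}{3}$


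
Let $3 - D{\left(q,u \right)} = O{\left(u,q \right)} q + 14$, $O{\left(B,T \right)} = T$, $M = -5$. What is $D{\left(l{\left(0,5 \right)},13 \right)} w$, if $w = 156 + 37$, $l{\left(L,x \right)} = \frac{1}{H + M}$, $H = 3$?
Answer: $- \frac{8685}{4} \approx -2171.3$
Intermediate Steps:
$l{\left(L,x \right)} = - \frac{1}{2}$ ($l{\left(L,x \right)} = \frac{1}{3 - 5} = \frac{1}{-2} = - \frac{1}{2}$)
$D{\left(q,u \right)} = -11 - q^{2}$ ($D{\left(q,u \right)} = 3 - \left(q q + 14\right) = 3 - \left(q^{2} + 14\right) = 3 - \left(14 + q^{2}\right) = -11 - q^{2}$)
$w = 193$
$D{\left(l{\left(0,5 \right)},13 \right)} w = \left(-11 - \left(- \frac{1}{2}\right)^{2}\right) 193 = \left(-11 - \frac{1}{4}\right) 193 = \left(- \frac{45}{4}\right) 193 = - \frac{8685}{4}$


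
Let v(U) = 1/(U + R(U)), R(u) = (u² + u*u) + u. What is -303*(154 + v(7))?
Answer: -5226447/112 ≈ -46665.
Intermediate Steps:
R(u) = u + 2*u² (R(u) = (u² + u²) + u = 2*u² + u = u + 2*u²)
v(U) = 1/(U + U*(1 + 2*U))
-303*(154 + v(7)) = -303*(154 + (½)/(7*(1 + 7))) = -303*(154 + (½)*(⅐)/8) = -303*(154 + (½)*(⅐)*(⅛)) = -303*(154 + 1/112) = -303*17249/112 = -5226447/112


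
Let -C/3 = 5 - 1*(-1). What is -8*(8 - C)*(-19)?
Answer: 3952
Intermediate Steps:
C = -18 (C = -3*(5 - 1*(-1)) = -3*(5 + 1) = -3*6 = -18)
-8*(8 - C)*(-19) = -8*(8 - 1*(-18))*(-19) = -8*(8 + 18)*(-19) = -8*26*(-19) = -208*(-19) = 3952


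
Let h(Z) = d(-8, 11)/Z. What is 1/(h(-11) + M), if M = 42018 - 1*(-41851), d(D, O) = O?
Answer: 1/83868 ≈ 1.1924e-5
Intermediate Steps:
h(Z) = 11/Z
M = 83869 (M = 42018 + 41851 = 83869)
1/(h(-11) + M) = 1/(11/(-11) + 83869) = 1/(11*(-1/11) + 83869) = 1/(-1 + 83869) = 1/83868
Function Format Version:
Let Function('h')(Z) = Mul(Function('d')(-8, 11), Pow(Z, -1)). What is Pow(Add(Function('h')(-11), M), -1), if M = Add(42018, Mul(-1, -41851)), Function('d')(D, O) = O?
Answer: Rational(1, 83868) ≈ 1.1924e-5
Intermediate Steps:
Function('h')(Z) = Mul(11, Pow(Z, -1))
M = 83869 (M = Add(42018, 41851) = 83869)
Pow(Add(Function('h')(-11), M), -1) = Pow(Add(Mul(11, Pow(-11, -1)), 83869), -1) = Pow(Add(Mul(11, Rational(-1, 11)), 83869), -1) = Pow(Add(-1, 83869), -1) = Pow(83868, -1) = Rational(1, 83868)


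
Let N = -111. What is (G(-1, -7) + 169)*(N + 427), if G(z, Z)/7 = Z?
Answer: 37920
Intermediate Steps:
G(z, Z) = 7*Z
(G(-1, -7) + 169)*(N + 427) = (7*(-7) + 169)*(-111 + 427) = (-49 + 169)*316 = 120*316 = 37920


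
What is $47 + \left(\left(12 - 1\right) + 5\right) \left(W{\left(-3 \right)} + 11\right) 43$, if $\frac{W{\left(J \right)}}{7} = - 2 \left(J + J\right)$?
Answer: $65407$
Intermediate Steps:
$W{\left(J \right)} = - 28 J$ ($W{\left(J \right)} = 7 \left(- 2 \left(J + J\right)\right) = 7 \left(- 2 \cdot 2 J\right) = 7 \left(- 4 J\right) = - 28 J$)
$47 + \left(\left(12 - 1\right) + 5\right) \left(W{\left(-3 \right)} + 11\right) 43 = 47 + \left(\left(12 - 1\right) + 5\right) \left(\left(-28\right) \left(-3\right) + 11\right) 43 = 47 + \left(11 + 5\right) \left(84 + 11\right) 43 = 47 + 16 \cdot 95 \cdot 43 = 47 + 1520 \cdot 43 = 47 + 65360 = 65407$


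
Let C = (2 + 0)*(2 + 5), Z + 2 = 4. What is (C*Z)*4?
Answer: 112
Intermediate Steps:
Z = 2 (Z = -2 + 4 = 2)
C = 14 (C = 2*7 = 14)
(C*Z)*4 = (14*2)*4 = 28*4 = 112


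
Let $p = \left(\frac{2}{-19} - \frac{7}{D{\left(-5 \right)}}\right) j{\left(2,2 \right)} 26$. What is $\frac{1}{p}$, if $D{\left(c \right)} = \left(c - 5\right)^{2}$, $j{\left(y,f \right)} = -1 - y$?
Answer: $\frac{950}{12987} \approx 0.07315$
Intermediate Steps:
$D{\left(c \right)} = \left(-5 + c\right)^{2}$ ($D{\left(c \right)} = \left(c - 5\right)^{2} = \left(-5 + c\right)^{2}$)
$p = \frac{12987}{950}$ ($p = \left(\frac{2}{-19} - \frac{7}{\left(-5 - 5\right)^{2}}\right) \left(-1 - 2\right) 26 = \left(2 \left(- \frac{1}{19}\right) - \frac{7}{\left(-10\right)^{2}}\right) \left(-1 - 2\right) 26 = \left(- \frac{2}{19} - \frac{7}{100}\right) \left(-3\right) 26 = \left(- \frac{333}{1900}\right) \left(-3\right) 26 = \frac{999}{1900} \cdot 26 = \frac{12987}{950} \approx 13.671$)
$\frac{1}{p} = \frac{1}{\frac{12987}{950}} = \frac{950}{12987}$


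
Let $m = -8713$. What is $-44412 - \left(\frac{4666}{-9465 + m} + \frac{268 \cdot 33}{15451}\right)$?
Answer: $- \frac{6237005317201}{140434139} \approx -44412.0$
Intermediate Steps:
$-44412 - \left(\frac{4666}{-9465 + m} + \frac{268 \cdot 33}{15451}\right) = -44412 - \left(\frac{4666}{-9465 - 8713} + \frac{268 \cdot 33}{15451}\right) = -44412 - \left(\frac{4666}{-18178} + 8844 \cdot \frac{1}{15451}\right) = -44412 - \left(4666 \left(- \frac{1}{18178}\right) + \frac{8844}{15451}\right) = -44412 - \left(- \frac{2333}{9089} + \frac{8844}{15451}\right) = -44412 - \frac{44335933}{140434139} = - \frac{6237005317201}{140434139}$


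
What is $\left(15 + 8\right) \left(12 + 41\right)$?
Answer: $1219$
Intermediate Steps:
$\left(15 + 8\right) \left(12 + 41\right) = 23 \cdot 53 = 1219$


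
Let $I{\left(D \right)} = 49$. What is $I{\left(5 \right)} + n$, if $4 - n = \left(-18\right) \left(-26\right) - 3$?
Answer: $-412$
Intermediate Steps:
$n = -461$ ($n = 4 - \left(\left(-18\right) \left(-26\right) - 3\right) = 4 - \left(468 - 3\right) = 4 - 465 = -461$)
$I{\left(5 \right)} + n = 49 - 461 = -412$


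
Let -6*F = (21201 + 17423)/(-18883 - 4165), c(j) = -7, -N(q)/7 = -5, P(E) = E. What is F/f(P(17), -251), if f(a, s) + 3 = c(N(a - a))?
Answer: -1207/43215 ≈ -0.027930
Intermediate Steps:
N(q) = 35 (N(q) = -7*(-5) = 35)
f(a, s) = -10 (f(a, s) = -3 - 7 = -10)
F = 2414/8643 (F = -(21201 + 17423)/(6*(-18883 - 4165)) = -19312/(3*(-23048)) = -19312*(-1)/(3*23048) = -⅙*(-4828/2881) = 2414/8643 ≈ 0.27930)
F/f(P(17), -251) = (2414/8643)/(-10) = (2414/8643)*(-⅒) = -1207/43215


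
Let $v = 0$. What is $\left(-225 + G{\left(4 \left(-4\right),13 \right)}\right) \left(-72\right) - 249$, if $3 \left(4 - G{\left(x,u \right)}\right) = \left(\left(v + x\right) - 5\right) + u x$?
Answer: $10167$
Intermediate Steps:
$G{\left(x,u \right)} = \frac{17}{3} - \frac{x}{3} - \frac{u x}{3}$ ($G{\left(x,u \right)} = 4 - \frac{\left(\left(0 + x\right) - 5\right) + u x}{3} = 4 - \frac{\left(x - 5\right) + u x}{3} = 4 - \frac{\left(-5 + x\right) + u x}{3} = 4 - \frac{-5 + x + u x}{3} = 4 - \left(- \frac{5}{3} + \frac{x}{3} + \frac{u x}{3}\right) = \frac{17}{3} - \frac{x}{3} - \frac{u x}{3}$)
$\left(-225 + G{\left(4 \left(-4\right),13 \right)}\right) \left(-72\right) - 249 = \left(-225 - \left(- \frac{17}{3} + \frac{14}{3} \cdot 4 \left(-4\right)\right)\right) \left(-72\right) - 249 = \left(-225 - \left(-11 - \frac{208}{3}\right)\right) \left(-72\right) - 249 = \left(-225 + \left(\frac{17}{3} + \frac{16}{3} + \frac{208}{3}\right)\right) \left(-72\right) - 249 = \left(-225 + \frac{241}{3}\right) \left(-72\right) - 249 = \left(- \frac{434}{3}\right) \left(-72\right) - 249 = 10416 - 249 = 10167$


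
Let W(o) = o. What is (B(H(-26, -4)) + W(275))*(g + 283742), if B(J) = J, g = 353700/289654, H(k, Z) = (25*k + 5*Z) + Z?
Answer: -16396378114116/144827 ≈ -1.1321e+8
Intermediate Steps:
H(k, Z) = 6*Z + 25*k (H(k, Z) = (5*Z + 25*k) + Z = 6*Z + 25*k)
g = 176850/144827 (g = 353700*(1/289654) = 176850/144827 ≈ 1.2211)
(B(H(-26, -4)) + W(275))*(g + 283742) = ((6*(-4) + 25*(-26)) + 275)*(176850/144827 + 283742) = ((-24 - 650) + 275)*(41093679484/144827) = (-674 + 275)*(41093679484/144827) = -399*41093679484/144827 = -16396378114116/144827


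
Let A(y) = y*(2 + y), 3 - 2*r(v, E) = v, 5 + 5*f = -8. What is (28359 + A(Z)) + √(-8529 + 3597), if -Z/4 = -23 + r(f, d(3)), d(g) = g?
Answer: 876231/25 + 6*I*√137 ≈ 35049.0 + 70.228*I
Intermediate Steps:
f = -13/5 (f = -1 + (⅕)*(-8) = -1 - 8/5 = -13/5 ≈ -2.6000)
r(v, E) = 3/2 - v/2
Z = 404/5 (Z = -4*(-23 + (3/2 - ½*(-13/5))) = -4*(-23 + (3/2 + 13/10)) = -4*(-23 + 14/5) = -4*(-101/5) = 404/5 ≈ 80.800)
(28359 + A(Z)) + √(-8529 + 3597) = (28359 + 404*(2 + 404/5)/5) + √(-8529 + 3597) = (28359 + (404/5)*(414/5)) + √(-4932) = (28359 + 167256/25) + 6*I*√137 = 876231/25 + 6*I*√137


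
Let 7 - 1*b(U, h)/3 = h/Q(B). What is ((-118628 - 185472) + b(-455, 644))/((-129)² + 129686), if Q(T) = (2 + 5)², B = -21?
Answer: -2128829/1024289 ≈ -2.0783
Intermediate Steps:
Q(T) = 49 (Q(T) = 7² = 49)
b(U, h) = 21 - 3*h/49
((-118628 - 185472) + b(-455, 644))/((-129)² + 129686) = ((-118628 - 185472) + (21 - 3/49*644))/((-129)² + 129686) = (-304100 + (21 - 276/7))/(16641 + 129686) = (-304100 - 129/7)/146327 = -2128829/7*1/146327 = -2128829/1024289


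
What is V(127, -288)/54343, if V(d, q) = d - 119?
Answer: 8/54343 ≈ 0.00014721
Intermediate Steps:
V(d, q) = -119 + d
V(127, -288)/54343 = (-119 + 127)/54343 = 8*(1/54343) = 8/54343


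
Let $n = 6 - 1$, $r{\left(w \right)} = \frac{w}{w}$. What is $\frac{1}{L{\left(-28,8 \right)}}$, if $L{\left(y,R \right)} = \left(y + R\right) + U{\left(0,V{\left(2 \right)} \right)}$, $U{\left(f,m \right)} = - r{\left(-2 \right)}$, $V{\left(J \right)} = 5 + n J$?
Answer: $- \frac{1}{21} \approx -0.047619$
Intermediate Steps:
$r{\left(w \right)} = 1$
$n = 5$ ($n = 6 - 1 = 5$)
$V{\left(J \right)} = 5 + 5 J$
$U{\left(f,m \right)} = -1$ ($U{\left(f,m \right)} = \left(-1\right) 1 = -1$)
$L{\left(y,R \right)} = -1 + R + y$ ($L{\left(y,R \right)} = \left(y + R\right) - 1 = \left(R + y\right) - 1 = -1 + R + y$)
$\frac{1}{L{\left(-28,8 \right)}} = \frac{1}{-1 + 8 - 28} = \frac{1}{-21} = - \frac{1}{21}$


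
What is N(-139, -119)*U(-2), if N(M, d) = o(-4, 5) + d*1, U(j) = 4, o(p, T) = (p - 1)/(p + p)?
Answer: -947/2 ≈ -473.50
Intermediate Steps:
o(p, T) = (-1 + p)/(2*p) (o(p, T) = (-1 + p)/((2*p)) = (-1 + p)*(1/(2*p)) = (-1 + p)/(2*p))
N(M, d) = 5/8 + d (N(M, d) = (½)*(-1 - 4)/(-4) + d*1 = (½)*(-¼)*(-5) + d = 5/8 + d)
N(-139, -119)*U(-2) = (5/8 - 119)*4 = -947/8*4 = -947/2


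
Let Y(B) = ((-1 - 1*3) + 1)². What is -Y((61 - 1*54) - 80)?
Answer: -9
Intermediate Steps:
Y(B) = 9 (Y(B) = ((-1 - 3) + 1)² = (-4 + 1)² = (-3)² = 9)
-Y((61 - 1*54) - 80) = -1*9 = -9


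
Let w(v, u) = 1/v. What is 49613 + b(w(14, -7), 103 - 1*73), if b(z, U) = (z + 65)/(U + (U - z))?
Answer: 41626218/839 ≈ 49614.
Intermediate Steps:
b(z, U) = (65 + z)/(-z + 2*U)
49613 + b(w(14, -7), 103 - 1*73) = 49613 + (65 + 1/14)/(-1/14 + 2*(103 - 1*73)) = 49613 + (65 + 1/14)/(-1*1/14 + 2*(103 - 73)) = 49613 + (911/14)/(-1/14 + 2*30) = 49613 + (911/14)/(-1/14 + 60) = 49613 + (911/14)/(839/14) = 49613 + (14/839)*(911/14) = 49613 + 911/839 = 41626218/839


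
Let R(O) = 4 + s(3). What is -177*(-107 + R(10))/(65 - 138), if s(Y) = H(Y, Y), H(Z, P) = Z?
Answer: -17700/73 ≈ -242.47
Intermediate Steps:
s(Y) = Y
R(O) = 7 (R(O) = 4 + 3 = 7)
-177*(-107 + R(10))/(65 - 138) = -177*(-107 + 7)/(65 - 138) = -(-17700)/(-73) = -(-17700)*(-1)/73 = -177*100/73 = -17700/73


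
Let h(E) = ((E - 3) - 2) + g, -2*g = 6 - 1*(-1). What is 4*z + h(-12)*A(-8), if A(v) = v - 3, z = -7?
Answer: 395/2 ≈ 197.50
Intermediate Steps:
A(v) = -3 + v
g = -7/2 (g = -(6 - 1*(-1))/2 = -(6 + 1)/2 = -½*7 = -7/2 ≈ -3.5000)
h(E) = -17/2 + E (h(E) = ((E - 3) - 2) - 7/2 = ((-3 + E) - 2) - 7/2 = (-5 + E) - 7/2 = -17/2 + E)
4*z + h(-12)*A(-8) = 4*(-7) + (-17/2 - 12)*(-3 - 8) = -28 - 41/2*(-11) = -28 + 451/2 = 395/2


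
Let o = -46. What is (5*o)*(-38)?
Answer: 8740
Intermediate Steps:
(5*o)*(-38) = (5*(-46))*(-38) = -230*(-38) = 8740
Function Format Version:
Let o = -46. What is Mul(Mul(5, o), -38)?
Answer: 8740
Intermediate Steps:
Mul(Mul(5, o), -38) = Mul(Mul(5, -46), -38) = Mul(-230, -38) = 8740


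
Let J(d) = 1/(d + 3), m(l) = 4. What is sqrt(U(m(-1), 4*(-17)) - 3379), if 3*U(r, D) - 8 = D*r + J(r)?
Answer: I*sqrt(1528926)/21 ≈ 58.881*I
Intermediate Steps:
J(d) = 1/(3 + d)
U(r, D) = 8/3 + 1/(3*(3 + r)) + D*r/3 (U(r, D) = 8/3 + (D*r + 1/(3 + r))/3 = 8/3 + (1/(3 + r) + D*r)/3 = 8/3 + (1/(3*(3 + r)) + D*r/3) = 8/3 + 1/(3*(3 + r)) + D*r/3)
sqrt(U(m(-1), 4*(-17)) - 3379) = sqrt((1 + (3 + 4)*(8 + (4*(-17))*4))/(3*(3 + 4)) - 3379) = sqrt((1/3)*(1 + 7*(8 - 68*4))/7 - 3379) = sqrt((1/3)*(1/7)*(1 + 7*(8 - 272)) - 3379) = sqrt((1/3)*(1/7)*(1 + 7*(-264)) - 3379) = sqrt((1/3)*(1/7)*(1 - 1848) - 3379) = sqrt((1/3)*(1/7)*(-1847) - 3379) = sqrt(-1847/21 - 3379) = sqrt(-72806/21) = I*sqrt(1528926)/21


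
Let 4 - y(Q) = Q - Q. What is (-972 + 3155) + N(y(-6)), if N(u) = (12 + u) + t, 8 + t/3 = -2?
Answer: 2169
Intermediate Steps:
t = -30 (t = -24 + 3*(-2) = -24 - 6 = -30)
y(Q) = 4 (y(Q) = 4 - (Q - Q) = 4 - 1*0 = 4 + 0 = 4)
N(u) = -18 + u (N(u) = (12 + u) - 30 = -18 + u)
(-972 + 3155) + N(y(-6)) = (-972 + 3155) + (-18 + 4) = 2183 - 14 = 2169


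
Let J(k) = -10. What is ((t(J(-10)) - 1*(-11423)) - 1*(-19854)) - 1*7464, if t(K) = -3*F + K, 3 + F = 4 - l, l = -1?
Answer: 23797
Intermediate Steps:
F = 2 (F = -3 + (4 - 1*(-1)) = -3 + (4 + 1) = -3 + 5 = 2)
t(K) = -6 + K (t(K) = -3*2 + K = -6 + K)
((t(J(-10)) - 1*(-11423)) - 1*(-19854)) - 1*7464 = (((-6 - 10) - 1*(-11423)) - 1*(-19854)) - 1*7464 = ((-16 + 11423) + 19854) - 7464 = (11407 + 19854) - 7464 = 31261 - 7464 = 23797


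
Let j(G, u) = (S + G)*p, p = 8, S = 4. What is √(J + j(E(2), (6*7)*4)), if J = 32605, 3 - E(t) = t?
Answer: √32645 ≈ 180.68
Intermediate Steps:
E(t) = 3 - t
j(G, u) = 32 + 8*G (j(G, u) = (4 + G)*8 = 32 + 8*G)
√(J + j(E(2), (6*7)*4)) = √(32605 + (32 + 8*(3 - 1*2))) = √(32605 + (32 + 8*(3 - 2))) = √(32605 + (32 + 8*1)) = √(32605 + (32 + 8)) = √(32605 + 40) = √32645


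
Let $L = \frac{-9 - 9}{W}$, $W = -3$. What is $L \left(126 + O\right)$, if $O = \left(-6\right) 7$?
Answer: $504$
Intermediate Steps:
$O = -42$
$L = 6$ ($L = \frac{-9 - 9}{-3} = \left(-9 - 9\right) \left(- \frac{1}{3}\right) = \left(-18\right) \left(- \frac{1}{3}\right) = 6$)
$L \left(126 + O\right) = 6 \left(126 - 42\right) = 6 \cdot 84 = 504$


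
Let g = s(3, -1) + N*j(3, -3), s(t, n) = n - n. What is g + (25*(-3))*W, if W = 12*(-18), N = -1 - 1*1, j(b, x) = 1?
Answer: 16198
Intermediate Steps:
s(t, n) = 0
N = -2 (N = -1 - 1 = -2)
W = -216
g = -2 (g = 0 - 2*1 = 0 - 2 = -2)
g + (25*(-3))*W = -2 + (25*(-3))*(-216) = -2 - 75*(-216) = -2 + 16200 = 16198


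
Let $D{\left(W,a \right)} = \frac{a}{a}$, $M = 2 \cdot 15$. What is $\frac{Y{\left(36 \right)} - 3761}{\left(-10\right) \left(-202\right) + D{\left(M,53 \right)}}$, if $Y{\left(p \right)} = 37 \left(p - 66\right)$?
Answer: $- \frac{4871}{2021} \approx -2.4102$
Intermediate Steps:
$M = 30$
$Y{\left(p \right)} = -2442 + 37 p$ ($Y{\left(p \right)} = 37 \left(-66 + p\right) = -2442 + 37 p$)
$D{\left(W,a \right)} = 1$
$\frac{Y{\left(36 \right)} - 3761}{\left(-10\right) \left(-202\right) + D{\left(M,53 \right)}} = \frac{\left(-2442 + 37 \cdot 36\right) - 3761}{\left(-10\right) \left(-202\right) + 1} = \frac{\left(-2442 + 1332\right) - 3761}{2020 + 1} = \frac{-1110 - 3761}{2021} = \left(-4871\right) \frac{1}{2021} = - \frac{4871}{2021}$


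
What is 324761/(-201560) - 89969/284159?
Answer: -110417912639/57275088040 ≈ -1.9279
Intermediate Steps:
324761/(-201560) - 89969/284159 = 324761*(-1/201560) - 89969*1/284159 = -324761/201560 - 89969/284159 = -110417912639/57275088040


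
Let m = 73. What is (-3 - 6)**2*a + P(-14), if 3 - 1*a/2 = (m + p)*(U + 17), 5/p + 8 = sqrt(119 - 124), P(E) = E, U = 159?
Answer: -47480632/23 + 47520*I*sqrt(5)/23 ≈ -2.0644e+6 + 4619.9*I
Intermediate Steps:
p = 5/(-8 + I*sqrt(5)) (p = 5/(-8 + sqrt(119 - 124)) = 5/(-8 + sqrt(-5)) = 5/(-8 + I*sqrt(5)) ≈ -0.57971 - 0.16203*I)
a = -1758530/69 + 1760*I*sqrt(5)/69 (a = 6 - 2*(73 + (-40/69 - 5*I*sqrt(5)/69))*(159 + 17) = 6 - 2*(4997/69 - 5*I*sqrt(5)/69)*176 = 6 - 2*(879472/69 - 880*I*sqrt(5)/69) = 6 + (-1758944/69 + 1760*I*sqrt(5)/69) = -1758530/69 + 1760*I*sqrt(5)/69 ≈ -25486.0 + 57.036*I)
(-3 - 6)**2*a + P(-14) = (-3 - 6)**2*(-1758530/69 + 1760*I*sqrt(5)/69) - 14 = (-9)**2*(-1758530/69 + 1760*I*sqrt(5)/69) - 14 = 81*(-1758530/69 + 1760*I*sqrt(5)/69) - 14 = (-47480310/23 + 47520*I*sqrt(5)/23) - 14 = -47480632/23 + 47520*I*sqrt(5)/23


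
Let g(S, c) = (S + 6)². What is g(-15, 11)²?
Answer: 6561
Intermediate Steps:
g(S, c) = (6 + S)²
g(-15, 11)² = ((6 - 15)²)² = ((-9)²)² = 81² = 6561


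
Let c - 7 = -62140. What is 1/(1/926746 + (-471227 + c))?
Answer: -926746/494289246559 ≈ -1.8749e-6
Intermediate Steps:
c = -62133 (c = 7 - 62140 = -62133)
1/(1/926746 + (-471227 + c)) = 1/(1/926746 + (-471227 - 62133)) = 1/(1/926746 - 533360) = 1/(-494289246559/926746) = -926746/494289246559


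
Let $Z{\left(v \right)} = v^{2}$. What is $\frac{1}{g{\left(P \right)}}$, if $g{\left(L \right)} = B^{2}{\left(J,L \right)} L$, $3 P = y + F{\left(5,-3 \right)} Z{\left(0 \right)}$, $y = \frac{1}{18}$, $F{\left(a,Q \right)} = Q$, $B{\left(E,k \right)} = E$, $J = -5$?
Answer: $\frac{54}{25} \approx 2.16$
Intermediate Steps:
$y = \frac{1}{18} \approx 0.055556$
$P = \frac{1}{54}$ ($P = \frac{\frac{1}{18} - 3 \cdot 0^{2}}{3} = \frac{\frac{1}{18} - 0}{3} = \frac{\frac{1}{18} + 0}{3} = \frac{1}{3} \cdot \frac{1}{18} = \frac{1}{54} \approx 0.018519$)
$g{\left(L \right)} = 25 L$ ($g{\left(L \right)} = \left(-5\right)^{2} L = 25 L$)
$\frac{1}{g{\left(P \right)}} = \frac{1}{25 \cdot \frac{1}{54}} = \frac{1}{\frac{25}{54}} = \frac{54}{25}$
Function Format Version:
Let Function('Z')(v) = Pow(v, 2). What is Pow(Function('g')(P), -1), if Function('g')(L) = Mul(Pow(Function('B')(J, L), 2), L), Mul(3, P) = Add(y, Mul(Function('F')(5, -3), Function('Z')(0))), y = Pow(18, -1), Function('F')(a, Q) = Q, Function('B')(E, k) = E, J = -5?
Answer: Rational(54, 25) ≈ 2.1600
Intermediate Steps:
y = Rational(1, 18) ≈ 0.055556
P = Rational(1, 54) (P = Mul(Rational(1, 3), Add(Rational(1, 18), Mul(-3, Pow(0, 2)))) = Mul(Rational(1, 3), Add(Rational(1, 18), Mul(-3, 0))) = Mul(Rational(1, 3), Add(Rational(1, 18), 0)) = Mul(Rational(1, 3), Rational(1, 18)) = Rational(1, 54) ≈ 0.018519)
Function('g')(L) = Mul(25, L) (Function('g')(L) = Mul(Pow(-5, 2), L) = Mul(25, L))
Pow(Function('g')(P), -1) = Pow(Mul(25, Rational(1, 54)), -1) = Pow(Rational(25, 54), -1) = Rational(54, 25)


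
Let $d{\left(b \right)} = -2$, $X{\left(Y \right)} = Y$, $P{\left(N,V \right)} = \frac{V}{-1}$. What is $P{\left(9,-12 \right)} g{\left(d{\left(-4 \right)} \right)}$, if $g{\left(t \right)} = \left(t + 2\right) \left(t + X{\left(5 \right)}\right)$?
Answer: $0$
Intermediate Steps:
$P{\left(N,V \right)} = - V$ ($P{\left(N,V \right)} = V \left(-1\right) = - V$)
$g{\left(t \right)} = \left(2 + t\right) \left(5 + t\right)$ ($g{\left(t \right)} = \left(t + 2\right) \left(t + 5\right) = \left(2 + t\right) \left(5 + t\right)$)
$P{\left(9,-12 \right)} g{\left(d{\left(-4 \right)} \right)} = \left(-1\right) \left(-12\right) \left(10 + \left(-2\right)^{2} + 7 \left(-2\right)\right) = 12 \left(10 + 4 - 14\right) = 12 \cdot 0 = 0$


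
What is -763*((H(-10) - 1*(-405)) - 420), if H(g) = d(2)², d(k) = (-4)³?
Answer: -3113803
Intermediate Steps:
d(k) = -64
H(g) = 4096 (H(g) = (-64)² = 4096)
-763*((H(-10) - 1*(-405)) - 420) = -763*((4096 - 1*(-405)) - 420) = -763*((4096 + 405) - 420) = -763*(4501 - 420) = -763*4081 = -3113803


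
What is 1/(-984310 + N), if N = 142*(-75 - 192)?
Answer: -1/1022224 ≈ -9.7826e-7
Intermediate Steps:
N = -37914 (N = 142*(-267) = -37914)
1/(-984310 + N) = 1/(-984310 - 37914) = 1/(-1022224) = -1/1022224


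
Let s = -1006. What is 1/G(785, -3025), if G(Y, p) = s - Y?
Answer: -1/1791 ≈ -0.00055835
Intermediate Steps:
G(Y, p) = -1006 - Y
1/G(785, -3025) = 1/(-1006 - 1*785) = 1/(-1006 - 785) = 1/(-1791) = -1/1791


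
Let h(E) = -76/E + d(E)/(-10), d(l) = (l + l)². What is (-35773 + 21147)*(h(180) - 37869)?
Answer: 33454400824/45 ≈ 7.4343e+8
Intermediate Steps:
d(l) = 4*l² (d(l) = (2*l)² = 4*l²)
h(E) = -76/E - 2*E²/5 (h(E) = -76/E + (4*E²)/(-10) = -76/E + (4*E²)*(-⅒) = -76/E - 2*E²/5)
(-35773 + 21147)*(h(180) - 37869) = (-35773 + 21147)*((⅖)*(-190 - 1*180³)/180 - 37869) = -14626*((⅖)*(1/180)*(-190 - 1*5832000) - 37869) = -14626*((⅖)*(1/180)*(-190 - 5832000) - 37869) = -14626*((⅖)*(1/180)*(-5832190) - 37869) = -14626*(-583219/45 - 37869) = -14626*(-2287324/45) = 33454400824/45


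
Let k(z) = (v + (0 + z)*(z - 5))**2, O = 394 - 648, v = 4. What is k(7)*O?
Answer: -82296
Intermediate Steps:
O = -254
k(z) = (4 + z*(-5 + z))**2 (k(z) = (4 + (0 + z)*(z - 5))**2 = (4 + z*(-5 + z))**2)
k(7)*O = (4 + 7**2 - 5*7)**2*(-254) = (4 + 49 - 35)**2*(-254) = 18**2*(-254) = 324*(-254) = -82296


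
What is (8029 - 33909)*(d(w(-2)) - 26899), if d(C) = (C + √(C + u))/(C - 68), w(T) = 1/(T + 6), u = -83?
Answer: 188655624400/271 + 51760*I*√331/271 ≈ 6.9615e+8 + 3474.9*I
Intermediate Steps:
w(T) = 1/(6 + T)
d(C) = (C + √(-83 + C))/(-68 + C) (d(C) = (C + √(C - 83))/(C - 68) = (C + √(-83 + C))/(-68 + C))
(8029 - 33909)*(d(w(-2)) - 26899) = (8029 - 33909)*((1/(6 - 2) + √(-83 + 1/(6 - 2)))/(-68 + 1/(6 - 2)) - 26899) = -25880*((1/4 + √(-83 + 1/4))/(-68 + 1/4) - 26899) = -25880*((¼ + √(-83 + ¼))/(-68 + ¼) - 26899) = -25880*((¼ + √(-331/4))/(-271/4) - 26899) = -25880*(-4*(¼ + I*√331/2)/271 - 26899) = -25880*((-1/271 - 2*I*√331/271) - 26899) = -25880*(-7289630/271 - 2*I*√331/271) = 188655624400/271 + 51760*I*√331/271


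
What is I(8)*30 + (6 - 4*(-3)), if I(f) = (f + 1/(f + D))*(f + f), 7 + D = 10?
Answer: 42918/11 ≈ 3901.6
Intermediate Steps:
D = 3 (D = -7 + 10 = 3)
I(f) = 2*f*(f + 1/(3 + f)) (I(f) = (f + 1/(f + 3))*(f + f) = (f + 1/(3 + f))*(2*f) = 2*f*(f + 1/(3 + f)))
I(8)*30 + (6 - 4*(-3)) = (2*8*(1 + 8**2 + 3*8)/(3 + 8))*30 + (6 - 4*(-3)) = (2*8*(1 + 64 + 24)/11)*30 + (6 + 12) = (2*8*(1/11)*89)*30 + 18 = (1424/11)*30 + 18 = 42720/11 + 18 = 42918/11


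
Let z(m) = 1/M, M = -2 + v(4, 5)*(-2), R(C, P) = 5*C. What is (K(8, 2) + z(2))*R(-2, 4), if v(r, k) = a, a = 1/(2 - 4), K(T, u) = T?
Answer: -70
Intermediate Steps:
a = -½ (a = 1/(-2) = -½ ≈ -0.50000)
v(r, k) = -½
M = -1 (M = -2 - ½*(-2) = -2 + 1 = -1)
z(m) = -1 (z(m) = 1/(-1) = -1)
(K(8, 2) + z(2))*R(-2, 4) = (8 - 1)*(5*(-2)) = 7*(-10) = -70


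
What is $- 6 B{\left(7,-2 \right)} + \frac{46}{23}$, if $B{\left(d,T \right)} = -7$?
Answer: $44$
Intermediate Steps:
$- 6 B{\left(7,-2 \right)} + \frac{46}{23} = \left(-6\right) \left(-7\right) + \frac{46}{23} = 42 + 46 \cdot \frac{1}{23} = 42 + 2 = 44$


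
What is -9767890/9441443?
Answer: -887990/858313 ≈ -1.0346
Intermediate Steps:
-9767890/9441443 = -1*887990/858313 = -887990/858313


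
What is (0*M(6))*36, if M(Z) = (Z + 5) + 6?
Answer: 0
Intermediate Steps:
M(Z) = 11 + Z (M(Z) = (5 + Z) + 6 = 11 + Z)
(0*M(6))*36 = (0*(11 + 6))*36 = (0*17)*36 = 0*36 = 0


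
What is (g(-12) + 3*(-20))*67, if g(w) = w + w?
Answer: -5628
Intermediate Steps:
g(w) = 2*w
(g(-12) + 3*(-20))*67 = (2*(-12) + 3*(-20))*67 = (-24 - 60)*67 = -84*67 = -5628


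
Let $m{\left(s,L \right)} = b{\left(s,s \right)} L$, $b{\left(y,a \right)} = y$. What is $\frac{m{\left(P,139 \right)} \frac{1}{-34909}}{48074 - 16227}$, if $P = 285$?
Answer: $- \frac{39615}{1111746923} \approx -3.5633 \cdot 10^{-5}$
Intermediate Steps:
$m{\left(s,L \right)} = L s$ ($m{\left(s,L \right)} = s L = L s$)
$\frac{m{\left(P,139 \right)} \frac{1}{-34909}}{48074 - 16227} = \frac{139 \cdot 285 \frac{1}{-34909}}{48074 - 16227} = \frac{39615 \left(- \frac{1}{34909}\right)}{48074 - 16227} = - \frac{39615}{34909 \cdot 31847} = \left(- \frac{39615}{34909}\right) \frac{1}{31847} = - \frac{39615}{1111746923}$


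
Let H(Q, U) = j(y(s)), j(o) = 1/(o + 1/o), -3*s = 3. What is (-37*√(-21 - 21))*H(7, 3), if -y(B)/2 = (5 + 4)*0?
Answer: 0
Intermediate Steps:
s = -1 (s = -⅓*3 = -1)
y(B) = 0 (y(B) = -2*(5 + 4)*0 = -18*0 = -2*0 = 0)
H(Q, U) = 0 (H(Q, U) = 0/(1 + 0²) = 0/(1 + 0) = 0/1 = 0*1 = 0)
(-37*√(-21 - 21))*H(7, 3) = -37*√(-21 - 21)*0 = -37*I*√42*0 = 0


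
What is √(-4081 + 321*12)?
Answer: I*√229 ≈ 15.133*I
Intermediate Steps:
√(-4081 + 321*12) = √(-4081 + 3852) = √(-229) = I*√229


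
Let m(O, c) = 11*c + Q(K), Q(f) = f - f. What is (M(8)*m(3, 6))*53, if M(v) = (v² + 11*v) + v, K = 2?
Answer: 559680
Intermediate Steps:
Q(f) = 0
m(O, c) = 11*c (m(O, c) = 11*c + 0 = 11*c)
M(v) = v² + 12*v
(M(8)*m(3, 6))*53 = ((8*(12 + 8))*(11*6))*53 = ((8*20)*66)*53 = (160*66)*53 = 10560*53 = 559680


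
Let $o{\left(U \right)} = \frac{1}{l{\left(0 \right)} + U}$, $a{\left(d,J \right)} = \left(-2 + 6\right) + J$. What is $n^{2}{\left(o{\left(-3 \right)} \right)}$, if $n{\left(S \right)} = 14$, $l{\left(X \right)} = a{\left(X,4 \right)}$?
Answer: $196$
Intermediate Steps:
$a{\left(d,J \right)} = 4 + J$
$l{\left(X \right)} = 8$ ($l{\left(X \right)} = 4 + 4 = 8$)
$o{\left(U \right)} = \frac{1}{8 + U}$
$n^{2}{\left(o{\left(-3 \right)} \right)} = 14^{2} = 196$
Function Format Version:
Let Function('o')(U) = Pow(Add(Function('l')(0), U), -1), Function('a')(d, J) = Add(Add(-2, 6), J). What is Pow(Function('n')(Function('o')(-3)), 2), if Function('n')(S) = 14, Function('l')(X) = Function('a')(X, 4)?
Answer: 196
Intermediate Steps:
Function('a')(d, J) = Add(4, J)
Function('l')(X) = 8 (Function('l')(X) = Add(4, 4) = 8)
Function('o')(U) = Pow(Add(8, U), -1)
Pow(Function('n')(Function('o')(-3)), 2) = Pow(14, 2) = 196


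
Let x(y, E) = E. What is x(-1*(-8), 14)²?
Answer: 196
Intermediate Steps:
x(-1*(-8), 14)² = 14² = 196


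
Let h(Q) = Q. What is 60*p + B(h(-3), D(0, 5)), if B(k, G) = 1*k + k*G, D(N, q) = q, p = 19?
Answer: 1122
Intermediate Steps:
B(k, G) = k + G*k
60*p + B(h(-3), D(0, 5)) = 60*19 - 3*(1 + 5) = 1140 - 3*6 = 1140 - 18 = 1122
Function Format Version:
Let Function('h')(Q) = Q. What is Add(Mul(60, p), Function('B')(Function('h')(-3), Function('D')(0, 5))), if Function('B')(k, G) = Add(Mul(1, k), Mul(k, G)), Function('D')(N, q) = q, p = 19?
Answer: 1122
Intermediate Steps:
Function('B')(k, G) = Add(k, Mul(G, k))
Add(Mul(60, p), Function('B')(Function('h')(-3), Function('D')(0, 5))) = Add(Mul(60, 19), Mul(-3, Add(1, 5))) = Add(1140, Mul(-3, 6)) = Add(1140, -18) = 1122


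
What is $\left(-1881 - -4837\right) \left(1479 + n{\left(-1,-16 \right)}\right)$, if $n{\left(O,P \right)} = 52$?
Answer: $4525636$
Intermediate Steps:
$\left(-1881 - -4837\right) \left(1479 + n{\left(-1,-16 \right)}\right) = \left(-1881 - -4837\right) \left(1479 + 52\right) = \left(-1881 + 4837\right) 1531 = 2956 \cdot 1531 = 4525636$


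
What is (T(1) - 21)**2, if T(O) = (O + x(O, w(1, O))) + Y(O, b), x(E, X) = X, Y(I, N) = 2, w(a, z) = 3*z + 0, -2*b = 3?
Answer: 225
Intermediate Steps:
b = -3/2 (b = -1/2*3 = -3/2 ≈ -1.5000)
w(a, z) = 3*z
T(O) = 2 + 4*O (T(O) = (O + 3*O) + 2 = 4*O + 2 = 2 + 4*O)
(T(1) - 21)**2 = ((2 + 4*1) - 21)**2 = ((2 + 4) - 21)**2 = (6 - 21)**2 = (-15)**2 = 225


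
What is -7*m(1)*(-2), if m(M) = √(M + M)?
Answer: 14*√2 ≈ 19.799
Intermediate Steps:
m(M) = √2*√M (m(M) = √(2*M) = √2*√M)
-7*m(1)*(-2) = -7*√2*√1*(-2) = -7*√2*(-2) = 14*√2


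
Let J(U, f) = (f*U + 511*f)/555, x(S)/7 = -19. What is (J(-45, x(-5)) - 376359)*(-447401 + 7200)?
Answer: 91976135305823/555 ≈ 1.6572e+11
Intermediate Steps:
x(S) = -133 (x(S) = 7*(-19) = -133)
J(U, f) = 511*f/555 + U*f/555 (J(U, f) = (U*f + 511*f)*(1/555) = (511*f + U*f)*(1/555) = 511*f/555 + U*f/555)
(J(-45, x(-5)) - 376359)*(-447401 + 7200) = ((1/555)*(-133)*(511 - 45) - 376359)*(-447401 + 7200) = ((1/555)*(-133)*466 - 376359)*(-440201) = (-61978/555 - 376359)*(-440201) = -208941223/555*(-440201) = 91976135305823/555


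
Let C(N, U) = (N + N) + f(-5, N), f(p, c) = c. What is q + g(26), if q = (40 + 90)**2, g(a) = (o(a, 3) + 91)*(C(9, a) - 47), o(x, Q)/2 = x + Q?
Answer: 13920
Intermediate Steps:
o(x, Q) = 2*Q + 2*x (o(x, Q) = 2*(x + Q) = 2*(Q + x) = 2*Q + 2*x)
C(N, U) = 3*N (C(N, U) = (N + N) + N = 2*N + N = 3*N)
g(a) = -1940 - 40*a (g(a) = ((2*3 + 2*a) + 91)*(3*9 - 47) = ((6 + 2*a) + 91)*(27 - 47) = (97 + 2*a)*(-20) = -1940 - 40*a)
q = 16900 (q = 130**2 = 16900)
q + g(26) = 16900 + (-1940 - 40*26) = 16900 + (-1940 - 1040) = 16900 - 2980 = 13920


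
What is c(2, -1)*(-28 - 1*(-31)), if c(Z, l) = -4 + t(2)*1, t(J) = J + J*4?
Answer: 18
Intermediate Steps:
t(J) = 5*J (t(J) = J + 4*J = 5*J)
c(Z, l) = 6 (c(Z, l) = -4 + (5*2)*1 = -4 + 10*1 = -4 + 10 = 6)
c(2, -1)*(-28 - 1*(-31)) = 6*(-28 - 1*(-31)) = 6*(-28 + 31) = 6*3 = 18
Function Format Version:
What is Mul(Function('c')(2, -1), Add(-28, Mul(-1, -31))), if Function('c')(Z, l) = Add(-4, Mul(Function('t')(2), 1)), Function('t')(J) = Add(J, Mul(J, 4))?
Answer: 18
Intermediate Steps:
Function('t')(J) = Mul(5, J) (Function('t')(J) = Add(J, Mul(4, J)) = Mul(5, J))
Function('c')(Z, l) = 6 (Function('c')(Z, l) = Add(-4, Mul(Mul(5, 2), 1)) = Add(-4, Mul(10, 1)) = Add(-4, 10) = 6)
Mul(Function('c')(2, -1), Add(-28, Mul(-1, -31))) = Mul(6, Add(-28, Mul(-1, -31))) = Mul(6, Add(-28, 31)) = Mul(6, 3) = 18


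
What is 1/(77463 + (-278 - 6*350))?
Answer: 1/75085 ≈ 1.3318e-5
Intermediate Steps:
1/(77463 + (-278 - 6*350)) = 1/(77463 + (-278 - 2100)) = 1/(77463 - 2378) = 1/75085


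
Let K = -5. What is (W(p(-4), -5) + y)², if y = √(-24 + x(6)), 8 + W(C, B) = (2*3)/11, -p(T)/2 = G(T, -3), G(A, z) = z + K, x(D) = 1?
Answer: 3941/121 - 164*I*√23/11 ≈ 32.57 - 71.501*I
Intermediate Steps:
G(A, z) = -5 + z (G(A, z) = z - 5 = -5 + z)
p(T) = 16 (p(T) = -2*(-5 - 3) = -2*(-8) = 16)
W(C, B) = -82/11 (W(C, B) = -8 + (2*3)/11 = -8 + 6*(1/11) = -8 + 6/11 = -82/11)
y = I*√23 (y = √(-24 + 1) = √(-23) = I*√23 ≈ 4.7958*I)
(W(p(-4), -5) + y)² = (-82/11 + I*√23)²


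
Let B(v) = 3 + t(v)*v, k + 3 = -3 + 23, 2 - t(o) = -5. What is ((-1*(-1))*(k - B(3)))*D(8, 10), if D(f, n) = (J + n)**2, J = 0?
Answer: -700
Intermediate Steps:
t(o) = 7 (t(o) = 2 - 1*(-5) = 2 + 5 = 7)
k = 17 (k = -3 + (-3 + 23) = -3 + 20 = 17)
D(f, n) = n**2 (D(f, n) = (0 + n)**2 = n**2)
B(v) = 3 + 7*v
((-1*(-1))*(k - B(3)))*D(8, 10) = ((-1*(-1))*(17 - (3 + 7*3)))*10**2 = (1*(17 - (3 + 21)))*100 = (1*(17 - 1*24))*100 = (1*(17 - 24))*100 = (1*(-7))*100 = -7*100 = -700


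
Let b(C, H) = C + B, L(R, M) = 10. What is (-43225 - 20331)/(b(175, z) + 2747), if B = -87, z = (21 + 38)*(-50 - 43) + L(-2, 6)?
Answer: -63556/2835 ≈ -22.418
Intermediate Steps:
z = -5477 (z = (21 + 38)*(-50 - 43) + 10 = 59*(-93) + 10 = -5487 + 10 = -5477)
b(C, H) = -87 + C (b(C, H) = C - 87 = -87 + C)
(-43225 - 20331)/(b(175, z) + 2747) = (-43225 - 20331)/((-87 + 175) + 2747) = -63556/(88 + 2747) = -63556/2835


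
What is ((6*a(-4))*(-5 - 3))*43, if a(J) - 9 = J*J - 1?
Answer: -49536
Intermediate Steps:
a(J) = 8 + J² (a(J) = 9 + (J*J - 1) = 9 + (J² - 1) = 9 + (-1 + J²) = 8 + J²)
((6*a(-4))*(-5 - 3))*43 = ((6*(8 + (-4)²))*(-5 - 3))*43 = ((6*(8 + 16))*(-8))*43 = ((6*24)*(-8))*43 = (144*(-8))*43 = -1152*43 = -49536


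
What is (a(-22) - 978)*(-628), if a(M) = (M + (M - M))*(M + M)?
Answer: 6280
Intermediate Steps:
a(M) = 2*M² (a(M) = (M + 0)*(2*M) = M*(2*M) = 2*M²)
(a(-22) - 978)*(-628) = (2*(-22)² - 978)*(-628) = (2*484 - 978)*(-628) = (968 - 978)*(-628) = -10*(-628) = 6280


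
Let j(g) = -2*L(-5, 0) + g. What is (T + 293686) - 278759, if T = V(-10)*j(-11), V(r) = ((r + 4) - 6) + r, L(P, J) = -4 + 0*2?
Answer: 14993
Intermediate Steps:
L(P, J) = -4 (L(P, J) = -4 + 0 = -4)
j(g) = 8 + g (j(g) = -2*(-4) + g = 8 + g)
V(r) = -2 + 2*r (V(r) = ((4 + r) - 6) + r = (-2 + r) + r = -2 + 2*r)
T = 66 (T = (-2 + 2*(-10))*(8 - 11) = (-2 - 20)*(-3) = -22*(-3) = 66)
(T + 293686) - 278759 = (66 + 293686) - 278759 = 293752 - 278759 = 14993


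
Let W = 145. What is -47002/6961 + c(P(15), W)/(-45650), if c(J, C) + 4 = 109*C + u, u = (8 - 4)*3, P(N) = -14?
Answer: -2255715593/317769650 ≈ -7.0986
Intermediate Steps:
u = 12 (u = 4*3 = 12)
c(J, C) = 8 + 109*C (c(J, C) = -4 + (109*C + 12) = -4 + (12 + 109*C) = 8 + 109*C)
-47002/6961 + c(P(15), W)/(-45650) = -47002/6961 + (8 + 109*145)/(-45650) = -47002*1/6961 + (8 + 15805)*(-1/45650) = -47002/6961 + 15813*(-1/45650) = -47002/6961 - 15813/45650 = -2255715593/317769650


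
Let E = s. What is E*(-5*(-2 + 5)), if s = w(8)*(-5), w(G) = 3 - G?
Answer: -375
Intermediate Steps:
s = 25 (s = (3 - 1*8)*(-5) = (3 - 8)*(-5) = -5*(-5) = 25)
E = 25
E*(-5*(-2 + 5)) = 25*(-5*(-2 + 5)) = 25*(-5*3) = 25*(-15) = -375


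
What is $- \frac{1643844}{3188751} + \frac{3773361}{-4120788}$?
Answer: $- \frac{2089582365687}{1460018539532} \approx -1.4312$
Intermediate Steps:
$- \frac{1643844}{3188751} + \frac{3773361}{-4120788} = \left(-1643844\right) \frac{1}{3188751} + 3773361 \left(- \frac{1}{4120788}\right) = - \frac{547948}{1062917} - \frac{1257787}{1373596} = - \frac{2089582365687}{1460018539532}$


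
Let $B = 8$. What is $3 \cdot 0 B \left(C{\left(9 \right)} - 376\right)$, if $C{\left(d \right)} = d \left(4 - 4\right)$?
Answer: $0$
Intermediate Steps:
$C{\left(d \right)} = 0$ ($C{\left(d \right)} = d 0 = 0$)
$3 \cdot 0 B \left(C{\left(9 \right)} - 376\right) = 3 \cdot 0 \cdot 8 \left(0 - 376\right) = 0 \cdot 8 \left(-376\right) = 0 \left(-376\right) = 0$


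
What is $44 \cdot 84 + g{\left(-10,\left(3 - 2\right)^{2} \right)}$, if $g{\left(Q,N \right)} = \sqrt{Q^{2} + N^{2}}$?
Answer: $3696 + \sqrt{101} \approx 3706.1$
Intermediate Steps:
$g{\left(Q,N \right)} = \sqrt{N^{2} + Q^{2}}$
$44 \cdot 84 + g{\left(-10,\left(3 - 2\right)^{2} \right)} = 44 \cdot 84 + \sqrt{\left(\left(3 - 2\right)^{2}\right)^{2} + \left(-10\right)^{2}} = 3696 + \sqrt{\left(1^{2}\right)^{2} + 100} = 3696 + \sqrt{1^{2} + 100} = 3696 + \sqrt{1 + 100} = 3696 + \sqrt{101}$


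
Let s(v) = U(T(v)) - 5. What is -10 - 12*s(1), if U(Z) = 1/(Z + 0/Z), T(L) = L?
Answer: 38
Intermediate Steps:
U(Z) = 1/Z (U(Z) = 1/(Z + 0) = 1/Z)
s(v) = -5 + 1/v (s(v) = 1/v - 5 = -5 + 1/v)
-10 - 12*s(1) = -10 - 12*(-5 + 1/1) = -10 - 12*(-5 + 1) = -10 - 12*(-4) = -10 + 48 = 38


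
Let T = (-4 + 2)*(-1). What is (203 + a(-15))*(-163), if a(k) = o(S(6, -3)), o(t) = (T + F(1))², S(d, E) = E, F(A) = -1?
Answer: -33252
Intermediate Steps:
T = 2 (T = -2*(-1) = 2)
o(t) = 1 (o(t) = (2 - 1)² = 1² = 1)
a(k) = 1
(203 + a(-15))*(-163) = (203 + 1)*(-163) = 204*(-163) = -33252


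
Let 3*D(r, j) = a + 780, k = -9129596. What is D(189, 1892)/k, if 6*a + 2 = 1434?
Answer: -764/20541591 ≈ -3.7193e-5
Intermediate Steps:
a = 716/3 (a = -⅓ + (⅙)*1434 = -⅓ + 239 = 716/3 ≈ 238.67)
D(r, j) = 3056/9 (D(r, j) = (716/3 + 780)/3 = (⅓)*(3056/3) = 3056/9)
D(189, 1892)/k = (3056/9)/(-9129596) = (3056/9)*(-1/9129596) = -764/20541591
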